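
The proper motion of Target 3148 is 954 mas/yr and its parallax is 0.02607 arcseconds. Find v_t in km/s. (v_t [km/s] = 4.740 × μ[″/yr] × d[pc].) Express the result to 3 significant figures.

d = 1/p = 1/0.02607″ = 38.358 pc.
μ = 954 mas/yr = 0.954 ″/yr.
v_t = 4.74 × μ × d = 4.74 × 0.954 × 38.358 = 173.45 km/s.

173 km/s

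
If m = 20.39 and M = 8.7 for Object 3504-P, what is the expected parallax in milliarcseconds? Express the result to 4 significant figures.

0.4592 mas

m − M = 20.39 − 8.7 = 11.69.
d = 10^((m−M)/5 + 1) = 10^3.338 = 2177.7 pc.
p = 1/d = 1/2177.7 = 0.0004592 arcsec = 0.4592 mas.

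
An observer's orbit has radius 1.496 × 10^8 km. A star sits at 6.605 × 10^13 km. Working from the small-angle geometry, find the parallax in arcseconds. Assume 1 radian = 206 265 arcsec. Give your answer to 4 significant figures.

θ ≈ B/d = (1.496 × 10^8) / (6.605 × 10^13) = 2.2650 × 10^-6 rad.
In arcseconds: 2.2650 × 10^-6 × 206265 = 0.46719″.

0.4672 arcsec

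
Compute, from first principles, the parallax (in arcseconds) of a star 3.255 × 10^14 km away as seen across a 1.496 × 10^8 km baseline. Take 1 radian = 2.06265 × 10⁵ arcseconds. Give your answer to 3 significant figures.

θ ≈ B/d = (1.496 × 10^8) / (3.255 × 10^14) = 4.5960 × 10^-7 rad.
In arcseconds: 4.5960 × 10^-7 × 206265 = 0.094799″.

0.0948 arcsec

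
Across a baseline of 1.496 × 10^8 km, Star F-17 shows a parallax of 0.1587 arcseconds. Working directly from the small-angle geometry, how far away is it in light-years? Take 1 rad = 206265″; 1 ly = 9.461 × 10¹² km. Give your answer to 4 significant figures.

20.55 ly

θ = 0.1587″ = 0.1587/206265 = 7.6940 × 10^-7 rad.
d = B/θ = (1.496 × 10^8) / (7.6940 × 10^-7) = 1.9444 × 10^14 km = (1.9444 × 10^14) / (9.461 × 10^12) ly = 20.552 ly.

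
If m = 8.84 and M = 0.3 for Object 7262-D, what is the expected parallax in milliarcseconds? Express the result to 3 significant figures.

m − M = 8.84 − 0.3 = 8.54.
d = 10^((m−M)/5 + 1) = 10^2.708 = 510.5 pc.
p = 1/d = 1/510.5 = 0.0019589 arcsec = 1.9589 mas.

1.96 mas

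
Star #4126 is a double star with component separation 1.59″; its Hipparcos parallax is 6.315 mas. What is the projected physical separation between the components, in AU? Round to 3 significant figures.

252 AU

d = 1/p = 1/0.006315″ = 158.35 pc.
At distance d (pc), an angle of θ arcsec spans θ·d AU: s = 1.59 × 158.35 = 251.78 AU.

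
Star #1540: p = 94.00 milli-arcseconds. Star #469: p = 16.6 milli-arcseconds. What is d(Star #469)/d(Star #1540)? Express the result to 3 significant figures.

5.66

Since d = 1/p, d_B/d_A = p_A/p_B.
= 94.00 / 16.6 = 5.6627.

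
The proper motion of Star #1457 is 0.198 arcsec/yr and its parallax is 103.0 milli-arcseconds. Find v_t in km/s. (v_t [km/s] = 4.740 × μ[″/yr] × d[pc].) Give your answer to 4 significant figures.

d = 1/p = 1/0.1030″ = 9.7087 pc.
v_t = 4.74 × μ × d = 4.74 × 0.198 × 9.7087 = 9.1118 km/s.

9.112 km/s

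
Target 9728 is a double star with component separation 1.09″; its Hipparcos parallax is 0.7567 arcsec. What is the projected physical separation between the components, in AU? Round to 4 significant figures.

d = 1/p = 1/0.7567″ = 1.3215 pc.
At distance d (pc), an angle of θ arcsec spans θ·d AU: s = 1.09 × 1.3215 = 1.4404 AU.

1.440 AU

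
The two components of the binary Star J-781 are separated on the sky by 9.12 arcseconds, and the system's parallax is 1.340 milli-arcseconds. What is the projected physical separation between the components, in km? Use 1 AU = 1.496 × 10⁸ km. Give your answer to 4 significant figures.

1.018 × 10^12 km

d = 1/p = 1/0.001340″ = 746.27 pc.
At distance d (pc), an angle of θ arcsec spans θ·d AU: s = 9.12 × 746.27 = 6806 AU.
= 6806 × 1.496 × 10⁸ km = 1.0182 × 10^12 km.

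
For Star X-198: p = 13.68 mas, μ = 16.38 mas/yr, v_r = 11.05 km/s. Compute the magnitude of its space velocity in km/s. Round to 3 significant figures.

d = 1/p = 1/0.01368″ = 73.099 pc.
μ = 16.38 mas/yr = 0.01638 ″/yr.
v_t = 4.740 μ d = 4.740 × 0.01638 × 73.099 = 5.6755 km/s.
v = √(v_r² + v_t²) = √(11.05² + 5.6755²) = √154.314 = 12.422 km/s.

12.4 km/s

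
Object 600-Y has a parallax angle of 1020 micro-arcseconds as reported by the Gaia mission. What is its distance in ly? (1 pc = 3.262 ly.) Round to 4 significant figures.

p = 1020 micro-arcseconds = 0.001020 arcsec.
d = 1/p = 1/0.001020 = 980.39 pc.
In light-years: 980.39 × 3.262 = 3198 ly.

3198 ly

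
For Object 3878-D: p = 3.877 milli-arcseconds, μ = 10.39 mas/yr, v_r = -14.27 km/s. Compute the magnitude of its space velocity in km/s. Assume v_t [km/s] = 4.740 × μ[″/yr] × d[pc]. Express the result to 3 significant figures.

19.1 km/s

d = 1/p = 1/0.003877″ = 257.93 pc.
μ = 10.39 mas/yr = 0.01039 ″/yr.
v_t = 4.740 μ d = 4.740 × 0.01039 × 257.93 = 12.703 km/s.
v = √(v_r² + v_t²) = √((-14.27)² + 12.703²) = √364.999 = 19.105 km/s.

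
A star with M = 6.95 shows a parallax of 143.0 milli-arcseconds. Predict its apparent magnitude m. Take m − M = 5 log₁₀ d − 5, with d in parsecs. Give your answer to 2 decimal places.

m = 6.17

d = 1/p = 1/0.1430″ = 6.993 pc.
m − M = 5 log₁₀ d − 5 = 5 log₁₀(6.993) − 5 = 4.2233 − 5 = -0.7767.
m = M + (m − M) = 6.95 + (-0.7767) = 6.17.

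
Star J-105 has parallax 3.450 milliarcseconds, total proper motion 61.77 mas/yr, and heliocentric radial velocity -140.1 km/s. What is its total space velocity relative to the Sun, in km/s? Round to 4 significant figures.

d = 1/p = 1/0.003450″ = 289.86 pc.
μ = 61.77 mas/yr = 0.06177 ″/yr.
v_t = 4.740 μ d = 4.740 × 0.06177 × 289.86 = 84.868 km/s.
v = √(v_r² + v_t²) = √((-140.1)² + 84.868²) = √26830.6 = 163.8 km/s.

163.8 km/s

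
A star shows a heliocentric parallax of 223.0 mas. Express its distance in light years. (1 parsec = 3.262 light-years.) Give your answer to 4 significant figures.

14.63 light years

p = 223.0 mas = 0.2230 arcsec.
d = 1/p = 1/0.2230 = 4.4843 pc.
In light-years: 4.4843 × 3.262 = 14.628 ly.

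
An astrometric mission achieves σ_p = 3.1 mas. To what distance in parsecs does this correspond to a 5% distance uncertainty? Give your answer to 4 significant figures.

σ_d/d = σ_p/p, so the condition is σ_p/p ≤ 0.05, i.e. p ≥ σ_p/0.05.
p_min = 3.1/0.05 = 62 mas = 0.062 arcsec.
d_max = 1/p_min = 1/0.062 = 16.129 pc.

16.13 pc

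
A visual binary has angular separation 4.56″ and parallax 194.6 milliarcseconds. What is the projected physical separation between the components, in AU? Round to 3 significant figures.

d = 1/p = 1/0.1946″ = 5.1387 pc.
At distance d (pc), an angle of θ arcsec spans θ·d AU: s = 4.56 × 5.1387 = 23.432 AU.

23.4 AU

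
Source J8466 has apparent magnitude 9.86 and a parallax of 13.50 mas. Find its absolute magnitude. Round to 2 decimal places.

M = 5.51

d = 1/p = 1/0.01350″ = 74.074 pc.
m − M = 5 log₁₀(74.074) − 5 = 9.3483 − 5 = 4.3483.
M = m − (m − M) = 9.86 − 4.3483 = 5.51.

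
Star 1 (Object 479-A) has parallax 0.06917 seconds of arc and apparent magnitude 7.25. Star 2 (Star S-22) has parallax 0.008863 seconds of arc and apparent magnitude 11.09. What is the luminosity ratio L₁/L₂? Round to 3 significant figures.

L₁/L₂ = 0.564

d₁ = 1/p₁ = 1/0.06917″ = 14.457 pc; d₂ = 1/p₂ = 1/0.008863″ = 112.83 pc.
M₁ = m₁ − 5 log₁₀ d₁ + 5 = 7.25 − 5.8004 + 5 = 6.4496.
M₂ = 11.09 − 10.2621 + 5 = 5.8279.
L₁/L₂ = 10^(0.4(M₂ − M₁)) = 10^(0.4 × (-0.6217)) = 10^(-0.24868) = 0.56405.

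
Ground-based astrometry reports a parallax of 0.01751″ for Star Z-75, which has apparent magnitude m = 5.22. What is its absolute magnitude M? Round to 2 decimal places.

d = 1/p = 1/0.01751″ = 57.11 pc.
m − M = 5 log₁₀(57.11) − 5 = 8.7836 − 5 = 3.7836.
M = m − (m − M) = 5.22 − 3.7836 = 1.44.

M = 1.44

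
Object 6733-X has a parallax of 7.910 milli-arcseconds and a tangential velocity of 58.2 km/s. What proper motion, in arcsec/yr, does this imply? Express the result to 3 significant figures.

d = 1/p = 1/0.007910″ = 126.42 pc.
μ = v_t / (4.74 d) = 58.2 / (4.74 × 126.42) = 58.2 / 599.23 = 0.097125 ″/yr.

0.0971 arcsec/yr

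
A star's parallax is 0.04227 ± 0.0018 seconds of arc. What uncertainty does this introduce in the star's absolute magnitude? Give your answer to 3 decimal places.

M = m − 5 log₁₀ d + 5 = m + 5 log₁₀ p + 5, so ∂M/∂p = 5/(p ln 10).
σ_M = (5/ln 10) · (σ_p/p) = 2.1715 × 0.0018/0.04227 = 2.1715 × 0.042583 = 0.092469.

σ_M = 0.092 mag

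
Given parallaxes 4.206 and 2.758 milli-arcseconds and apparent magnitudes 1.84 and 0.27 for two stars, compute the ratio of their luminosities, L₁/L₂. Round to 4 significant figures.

L₁/L₂ = 0.1013

d₁ = 1/p₁ = 1/0.004206″ = 237.76 pc; d₂ = 1/p₂ = 1/0.002758″ = 362.58 pc.
M₁ = m₁ − 5 log₁₀ d₁ + 5 = 1.84 − 11.8807 + 5 = -5.0407.
M₂ = 0.27 − 12.7970 + 5 = -7.5270.
L₁/L₂ = 10^(0.4(M₂ − M₁)) = 10^(0.4 × (-2.4863)) = 10^(-0.99452) = 0.10127.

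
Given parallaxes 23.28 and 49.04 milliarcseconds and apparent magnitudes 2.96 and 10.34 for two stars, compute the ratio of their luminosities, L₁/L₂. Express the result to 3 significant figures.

d₁ = 1/p₁ = 1/0.02328″ = 42.955 pc; d₂ = 1/p₂ = 1/0.04904″ = 20.392 pc.
M₁ = m₁ − 5 log₁₀ d₁ + 5 = 2.96 − 8.1651 + 5 = -0.2051.
M₂ = 10.34 − 6.5473 + 5 = 8.7927.
L₁/L₂ = 10^(0.4(M₂ − M₁)) = 10^(0.4 × 8.9978) = 10^3.59912 = 3973.

L₁/L₂ = 3970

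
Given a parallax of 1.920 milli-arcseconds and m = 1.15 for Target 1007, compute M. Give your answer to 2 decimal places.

d = 1/p = 1/0.001920″ = 520.83 pc.
m − M = 5 log₁₀(520.83) − 5 = 13.5835 − 5 = 8.5835.
M = m − (m − M) = 1.15 − 8.5835 = -7.43.

M = -7.43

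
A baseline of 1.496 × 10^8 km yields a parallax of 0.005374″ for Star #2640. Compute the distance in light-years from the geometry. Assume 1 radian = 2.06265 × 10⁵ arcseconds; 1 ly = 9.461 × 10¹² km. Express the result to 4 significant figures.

606.9 ly

θ = 0.005374″ = 0.005374/206265 = 2.6054 × 10^-8 rad.
d = B/θ = (1.496 × 10^8) / (2.6054 × 10^-8) = 5.7419 × 10^15 km = (5.7419 × 10^15) / (9.461 × 10^12) ly = 606.9 ly.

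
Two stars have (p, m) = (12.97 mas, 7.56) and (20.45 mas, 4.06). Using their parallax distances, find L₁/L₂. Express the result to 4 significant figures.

d₁ = 1/p₁ = 1/0.01297″ = 77.101 pc; d₂ = 1/p₂ = 1/0.02045″ = 48.9 pc.
M₁ = m₁ − 5 log₁₀ d₁ + 5 = 7.56 − 9.4353 + 5 = 3.1247.
M₂ = 4.06 − 8.4465 + 5 = 0.6135.
L₁/L₂ = 10^(0.4(M₂ − M₁)) = 10^(0.4 × (-2.5112)) = 10^(-1.00448) = 0.098974.

L₁/L₂ = 0.09897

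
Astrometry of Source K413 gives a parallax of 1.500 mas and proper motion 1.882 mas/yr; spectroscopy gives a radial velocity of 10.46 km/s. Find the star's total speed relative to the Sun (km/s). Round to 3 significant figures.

12.0 km/s

d = 1/p = 1/0.001500″ = 666.67 pc.
μ = 1.882 mas/yr = 0.001882 ″/yr.
v_t = 4.740 μ d = 4.740 × 0.001882 × 666.67 = 5.9471 km/s.
v = √(v_r² + v_t²) = √(10.46² + 5.9471²) = √144.78 = 12.032 km/s.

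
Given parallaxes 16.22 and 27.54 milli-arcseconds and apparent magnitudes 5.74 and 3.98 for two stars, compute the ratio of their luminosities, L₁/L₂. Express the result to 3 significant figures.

L₁/L₂ = 0.570

d₁ = 1/p₁ = 1/0.01622″ = 61.652 pc; d₂ = 1/p₂ = 1/0.02754″ = 36.311 pc.
M₁ = m₁ − 5 log₁₀ d₁ + 5 = 5.74 − 8.9497 + 5 = 1.7903.
M₂ = 3.98 − 7.8002 + 5 = 1.1798.
L₁/L₂ = 10^(0.4(M₂ − M₁)) = 10^(0.4 × (-0.6105)) = 10^(-0.24420) = 0.5699.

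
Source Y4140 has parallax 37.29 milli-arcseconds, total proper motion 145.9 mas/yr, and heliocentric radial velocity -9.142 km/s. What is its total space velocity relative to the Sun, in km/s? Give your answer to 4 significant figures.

20.68 km/s

d = 1/p = 1/0.03729″ = 26.817 pc.
μ = 145.9 mas/yr = 0.1459 ″/yr.
v_t = 4.740 μ d = 4.740 × 0.1459 × 26.817 = 18.546 km/s.
v = √(v_r² + v_t²) = √((-9.142)² + 18.546²) = √427.53 = 20.677 km/s.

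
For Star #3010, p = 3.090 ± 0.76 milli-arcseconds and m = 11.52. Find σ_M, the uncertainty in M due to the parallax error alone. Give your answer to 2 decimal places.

M = m − 5 log₁₀ d + 5 = m + 5 log₁₀ p + 5, so ∂M/∂p = 5/(p ln 10).
σ_M = (5/ln 10) · (σ_p/p) = 2.1715 × 0.76/3.090 = 2.1715 × 0.24595 = 0.53408.

σ_M = 0.53 mag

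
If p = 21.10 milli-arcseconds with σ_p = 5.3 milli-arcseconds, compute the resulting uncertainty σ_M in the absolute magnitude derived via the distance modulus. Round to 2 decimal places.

σ_M = 0.55 mag

M = m − 5 log₁₀ d + 5 = m + 5 log₁₀ p + 5, so ∂M/∂p = 5/(p ln 10).
σ_M = (5/ln 10) · (σ_p/p) = 2.1715 × 5.3/21.10 = 2.1715 × 0.25118 = 0.54544.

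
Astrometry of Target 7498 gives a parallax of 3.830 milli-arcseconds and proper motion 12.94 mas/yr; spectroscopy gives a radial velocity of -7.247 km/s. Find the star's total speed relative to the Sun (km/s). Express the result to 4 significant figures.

17.58 km/s

d = 1/p = 1/0.003830″ = 261.1 pc.
μ = 12.94 mas/yr = 0.01294 ″/yr.
v_t = 4.740 μ d = 4.740 × 0.01294 × 261.1 = 16.015 km/s.
v = √(v_r² + v_t²) = √((-7.247)² + 16.015²) = √308.999 = 17.578 km/s.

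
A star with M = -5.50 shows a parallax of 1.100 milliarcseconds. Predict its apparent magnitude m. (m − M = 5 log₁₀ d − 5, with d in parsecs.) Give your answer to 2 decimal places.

m = 4.29

d = 1/p = 1/0.001100″ = 909.09 pc.
m − M = 5 log₁₀ d − 5 = 5 log₁₀(909.09) − 5 = 14.7930 − 5 = 9.7930.
m = M + (m − M) = -5.50 + 9.7930 = 4.29.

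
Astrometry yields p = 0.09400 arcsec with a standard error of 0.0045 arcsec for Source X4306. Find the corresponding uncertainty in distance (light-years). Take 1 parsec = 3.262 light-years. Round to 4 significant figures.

1.661 ly

d = 1/p, so σ_d = σ_p / p².
σ_d = 0.00450 / (0.09400)² = 0.00450 / 0.008836 = 0.50928 pc = 0.50928 × 3.262 ly = 1.6613 ly.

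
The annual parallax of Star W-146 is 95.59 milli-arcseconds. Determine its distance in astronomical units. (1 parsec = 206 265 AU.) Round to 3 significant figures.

p = 95.59 milli-arcseconds = 0.09559 arcsec.
d = 1/p = 1/0.09559 = 10.461 pc.
In AU: 10.461 × 206265 = 2.1577 × 10^6 AU.

2.16 × 10^6 AU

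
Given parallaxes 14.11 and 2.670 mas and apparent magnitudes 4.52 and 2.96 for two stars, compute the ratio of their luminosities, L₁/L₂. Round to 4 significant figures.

d₁ = 1/p₁ = 1/0.01411″ = 70.872 pc; d₂ = 1/p₂ = 1/0.002670″ = 374.53 pc.
M₁ = m₁ − 5 log₁₀ d₁ + 5 = 4.52 − 9.2524 + 5 = 0.2676.
M₂ = 2.96 − 12.8674 + 5 = -4.9074.
L₁/L₂ = 10^(0.4(M₂ − M₁)) = 10^(0.4 × (-5.1750)) = 10^(-2.07000) = 0.0085114.

L₁/L₂ = 0.008511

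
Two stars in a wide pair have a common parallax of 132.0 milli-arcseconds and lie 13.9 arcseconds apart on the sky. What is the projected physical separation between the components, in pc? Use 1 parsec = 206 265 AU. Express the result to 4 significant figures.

d = 1/p = 1/0.1320″ = 7.5758 pc.
At distance d (pc), an angle of θ arcsec spans θ·d AU: s = 13.9 × 7.5758 = 105.3 AU.
= 105.3 / 206265 = 0.00051051 pc.

0.0005105 pc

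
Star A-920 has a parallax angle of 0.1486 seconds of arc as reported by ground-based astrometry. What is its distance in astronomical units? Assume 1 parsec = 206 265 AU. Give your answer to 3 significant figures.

d = 1/p = 1/0.1486 = 6.7295 pc.
In AU: 6.7295 × 206265 = 1.3881 × 10^6 AU.

1.39 × 10^6 AU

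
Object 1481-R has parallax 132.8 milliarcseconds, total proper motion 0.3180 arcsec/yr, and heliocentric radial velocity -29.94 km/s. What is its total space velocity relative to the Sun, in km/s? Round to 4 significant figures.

32.02 km/s

d = 1/p = 1/0.1328″ = 7.5301 pc.
v_t = 4.740 μ d = 4.740 × 0.3180 × 7.5301 = 11.35 km/s.
v = √(v_r² + v_t²) = √((-29.94)² + 11.35²) = √1025.23 = 32.019 km/s.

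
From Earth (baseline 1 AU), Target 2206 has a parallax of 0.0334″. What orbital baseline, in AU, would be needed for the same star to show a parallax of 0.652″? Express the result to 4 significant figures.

Parallax scales linearly with baseline: p ∝ B, so B = p_target / p_Earth × 1 AU.
B = 0.652 / 0.0334 = 19.521 AU.

19.52 AU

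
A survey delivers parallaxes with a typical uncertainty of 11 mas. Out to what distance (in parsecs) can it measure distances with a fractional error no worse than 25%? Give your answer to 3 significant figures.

22.7 pc

σ_d/d = σ_p/p, so the condition is σ_p/p ≤ 0.25, i.e. p ≥ σ_p/0.25.
p_min = 11/0.25 = 44 mas = 0.044 arcsec.
d_max = 1/p_min = 1/0.044 = 22.727 pc.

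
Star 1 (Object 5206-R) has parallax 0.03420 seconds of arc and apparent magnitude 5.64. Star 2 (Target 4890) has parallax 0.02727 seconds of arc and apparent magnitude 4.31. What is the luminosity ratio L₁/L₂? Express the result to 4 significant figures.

d₁ = 1/p₁ = 1/0.03420″ = 29.24 pc; d₂ = 1/p₂ = 1/0.02727″ = 36.67 pc.
M₁ = m₁ − 5 log₁₀ d₁ + 5 = 5.64 − 7.3299 + 5 = 3.3101.
M₂ = 4.31 − 7.8216 + 5 = 1.4884.
L₁/L₂ = 10^(0.4(M₂ − M₁)) = 10^(0.4 × (-1.8217)) = 10^(-0.72868) = 0.18678.

L₁/L₂ = 0.1868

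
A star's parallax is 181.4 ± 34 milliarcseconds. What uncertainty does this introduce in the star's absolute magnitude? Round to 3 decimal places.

σ_M = 0.407 mag

M = m − 5 log₁₀ d + 5 = m + 5 log₁₀ p + 5, so ∂M/∂p = 5/(p ln 10).
σ_M = (5/ln 10) · (σ_p/p) = 2.1715 × 34/181.4 = 2.1715 × 0.18743 = 0.407.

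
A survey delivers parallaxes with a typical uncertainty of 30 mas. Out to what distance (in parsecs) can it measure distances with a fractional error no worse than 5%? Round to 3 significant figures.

σ_d/d = σ_p/p, so the condition is σ_p/p ≤ 0.05, i.e. p ≥ σ_p/0.05.
p_min = 30/0.05 = 600 mas = 0.6 arcsec.
d_max = 1/p_min = 1/0.6 = 1.6667 pc.

1.67 pc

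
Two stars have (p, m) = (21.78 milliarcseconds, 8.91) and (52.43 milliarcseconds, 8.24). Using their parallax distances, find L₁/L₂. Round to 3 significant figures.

d₁ = 1/p₁ = 1/0.02178″ = 45.914 pc; d₂ = 1/p₂ = 1/0.05243″ = 19.073 pc.
M₁ = m₁ − 5 log₁₀ d₁ + 5 = 8.91 − 8.3097 + 5 = 5.6003.
M₂ = 8.24 − 6.4021 + 5 = 6.8379.
L₁/L₂ = 10^(0.4(M₂ − M₁)) = 10^(0.4 × 1.2376) = 10^0.49504 = 3.1264.

L₁/L₂ = 3.13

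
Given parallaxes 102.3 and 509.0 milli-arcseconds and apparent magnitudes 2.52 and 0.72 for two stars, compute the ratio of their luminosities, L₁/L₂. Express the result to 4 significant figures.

L₁/L₂ = 4.717

d₁ = 1/p₁ = 1/0.1023″ = 9.7752 pc; d₂ = 1/p₂ = 1/0.5090″ = 1.9646 pc.
M₁ = m₁ − 5 log₁₀ d₁ + 5 = 2.52 − 4.9506 + 5 = 2.5694.
M₂ = 0.72 − 1.4664 + 5 = 4.2536.
L₁/L₂ = 10^(0.4(M₂ − M₁)) = 10^(0.4 × 1.6842) = 10^0.67368 = 4.7172.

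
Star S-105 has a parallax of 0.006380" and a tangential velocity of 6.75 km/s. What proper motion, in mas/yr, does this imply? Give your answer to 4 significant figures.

d = 1/p = 1/0.006380″ = 156.74 pc.
μ = v_t / (4.74 d) = 6.75 / (4.74 × 156.74) = 6.75 / 742.95 = 0.0090854 ″/yr = 9.0854 mas/yr.

9.085 mas/yr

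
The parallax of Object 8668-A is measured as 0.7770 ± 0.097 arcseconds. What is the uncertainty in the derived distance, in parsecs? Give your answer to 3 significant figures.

d = 1/p, so σ_d = σ_p / p².
σ_d = 0.0970 / (0.7770)² = 0.0970 / 0.60373 = 0.16067 pc.

0.161 pc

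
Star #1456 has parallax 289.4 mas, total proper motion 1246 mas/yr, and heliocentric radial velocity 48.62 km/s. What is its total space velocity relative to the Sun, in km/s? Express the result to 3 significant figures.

d = 1/p = 1/0.2894″ = 3.4554 pc.
μ = 1246 mas/yr = 1.246 ″/yr.
v_t = 4.740 μ d = 4.740 × 1.246 × 3.4554 = 20.408 km/s.
v = √(v_r² + v_t²) = √(48.62² + 20.408²) = √2780.39 = 52.729 km/s.

52.7 km/s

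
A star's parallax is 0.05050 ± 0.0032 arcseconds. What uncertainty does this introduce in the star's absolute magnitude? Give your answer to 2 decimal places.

M = m − 5 log₁₀ d + 5 = m + 5 log₁₀ p + 5, so ∂M/∂p = 5/(p ln 10).
σ_M = (5/ln 10) · (σ_p/p) = 2.1715 × 0.0032/0.05050 = 2.1715 × 0.063366 = 0.1376.

σ_M = 0.14 mag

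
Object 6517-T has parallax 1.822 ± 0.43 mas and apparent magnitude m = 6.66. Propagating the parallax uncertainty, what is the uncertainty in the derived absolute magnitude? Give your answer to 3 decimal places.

σ_M = 0.512 mag

M = m − 5 log₁₀ d + 5 = m + 5 log₁₀ p + 5, so ∂M/∂p = 5/(p ln 10).
σ_M = (5/ln 10) · (σ_p/p) = 2.1715 × 0.43/1.822 = 2.1715 × 0.236 = 0.51247.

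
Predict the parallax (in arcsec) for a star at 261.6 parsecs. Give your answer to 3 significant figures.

p = 1/d = 1/261.6 = 0.0038226 arcsec.

0.00382 arcsec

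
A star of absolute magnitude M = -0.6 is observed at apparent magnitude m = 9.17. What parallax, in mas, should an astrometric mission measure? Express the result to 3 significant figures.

m − M = 9.17 − (-0.6) = 9.77.
d = 10^((m−M)/5 + 1) = 10^2.954 = 899.5 pc.
p = 1/d = 1/899.5 = 0.0011117 arcsec = 1.1117 mas.

1.11 mas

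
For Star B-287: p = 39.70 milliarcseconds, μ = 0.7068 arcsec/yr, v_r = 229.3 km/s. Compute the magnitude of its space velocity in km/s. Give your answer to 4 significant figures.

d = 1/p = 1/0.03970″ = 25.189 pc.
v_t = 4.740 μ d = 4.740 × 0.7068 × 25.189 = 84.389 km/s.
v = √(v_r² + v_t²) = √(229.3² + 84.389²) = √59700 = 244.34 km/s.

244.3 km/s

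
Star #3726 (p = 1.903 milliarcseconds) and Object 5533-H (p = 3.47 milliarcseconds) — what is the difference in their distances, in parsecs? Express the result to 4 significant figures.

d_A = 1/0.001903″ = 525.49 pc; d_B = 1/0.003470″ = 288.18 pc.
|d_B − d_A| = |288.18 − 525.49| = 237.31 pc.

237.3 pc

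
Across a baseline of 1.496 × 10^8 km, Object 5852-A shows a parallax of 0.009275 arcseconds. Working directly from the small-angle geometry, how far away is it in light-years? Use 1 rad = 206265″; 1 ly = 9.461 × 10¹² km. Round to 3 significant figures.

352 ly

θ = 0.009275″ = 0.009275/206265 = 4.4966 × 10^-8 rad.
d = B/θ = (1.496 × 10^8) / (4.4966 × 10^-8) = 3.3270 × 10^15 km = (3.3270 × 10^15) / (9.461 × 10^12) ly = 351.65 ly.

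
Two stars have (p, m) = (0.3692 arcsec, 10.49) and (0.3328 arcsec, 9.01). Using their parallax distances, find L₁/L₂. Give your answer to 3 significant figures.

d₁ = 1/p₁ = 1/0.3692″ = 2.7086 pc; d₂ = 1/p₂ = 1/0.3328″ = 3.0048 pc.
M₁ = m₁ − 5 log₁₀ d₁ + 5 = 10.49 − 2.1637 + 5 = 13.3263.
M₂ = 9.01 − 2.3891 + 5 = 11.6209.
L₁/L₂ = 10^(0.4(M₂ − M₁)) = 10^(0.4 × (-1.7054)) = 10^(-0.68216) = 0.20789.

L₁/L₂ = 0.208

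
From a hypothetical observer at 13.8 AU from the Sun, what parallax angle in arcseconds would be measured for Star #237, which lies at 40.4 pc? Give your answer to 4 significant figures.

0.3416 arcsec

p (arcsec) = B (AU) / d (pc).
p = 13.8 / 40.4 = 0.34158 arcsec.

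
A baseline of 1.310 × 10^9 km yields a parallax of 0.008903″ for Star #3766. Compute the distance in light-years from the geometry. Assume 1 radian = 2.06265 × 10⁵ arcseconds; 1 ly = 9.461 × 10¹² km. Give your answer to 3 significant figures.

θ = 0.008903″ = 0.008903/206265 = 4.3163 × 10^-8 rad.
d = B/θ = (1.310 × 10^9) / (4.3163 × 10^-8) = 3.0350 × 10^16 km = (3.0350 × 10^16) / (9.461 × 10^12) ly = 3207.9 ly.

3210 ly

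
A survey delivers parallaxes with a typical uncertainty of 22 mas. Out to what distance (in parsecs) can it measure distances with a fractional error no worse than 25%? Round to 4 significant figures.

11.36 pc

σ_d/d = σ_p/p, so the condition is σ_p/p ≤ 0.25, i.e. p ≥ σ_p/0.25.
p_min = 22/0.25 = 88 mas = 0.088 arcsec.
d_max = 1/p_min = 1/0.088 = 11.364 pc.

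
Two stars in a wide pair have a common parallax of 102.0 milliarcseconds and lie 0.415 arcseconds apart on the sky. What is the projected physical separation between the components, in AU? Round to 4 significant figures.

4.069 AU

d = 1/p = 1/0.1020″ = 9.8039 pc.
At distance d (pc), an angle of θ arcsec spans θ·d AU: s = 0.415 × 9.8039 = 4.0686 AU.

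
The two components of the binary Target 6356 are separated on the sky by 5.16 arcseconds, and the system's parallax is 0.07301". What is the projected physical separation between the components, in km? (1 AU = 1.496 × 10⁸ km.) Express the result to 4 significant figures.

d = 1/p = 1/0.07301″ = 13.697 pc.
At distance d (pc), an angle of θ arcsec spans θ·d AU: s = 5.16 × 13.697 = 70.677 AU.
= 70.677 × 1.496 × 10⁸ km = 1.0573 × 10^10 km.

1.057 × 10^10 km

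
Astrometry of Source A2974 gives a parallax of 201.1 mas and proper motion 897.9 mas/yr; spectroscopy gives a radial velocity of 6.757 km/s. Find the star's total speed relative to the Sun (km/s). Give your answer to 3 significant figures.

d = 1/p = 1/0.2011″ = 4.9727 pc.
μ = 897.9 mas/yr = 0.8979 ″/yr.
v_t = 4.740 μ d = 4.740 × 0.8979 × 4.9727 = 21.164 km/s.
v = √(v_r² + v_t²) = √(6.757² + 21.164²) = √493.572 = 22.216 km/s.

22.2 km/s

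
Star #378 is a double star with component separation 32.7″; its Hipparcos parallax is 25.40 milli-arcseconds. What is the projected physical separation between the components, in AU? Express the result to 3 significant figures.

1290 AU

d = 1/p = 1/0.02540″ = 39.37 pc.
At distance d (pc), an angle of θ arcsec spans θ·d AU: s = 32.7 × 39.37 = 1287.4 AU.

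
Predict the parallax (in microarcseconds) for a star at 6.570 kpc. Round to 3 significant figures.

d = 6.570 kpc = 6570 pc.
p = 1/d = 1/6570 = 0.00015221 arcsec.
= 0.00015221 × 10⁶ = 152.21 μas.

152 μas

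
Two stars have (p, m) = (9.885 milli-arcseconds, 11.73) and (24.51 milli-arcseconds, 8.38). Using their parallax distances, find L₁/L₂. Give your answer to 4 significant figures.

d₁ = 1/p₁ = 1/0.009885″ = 101.16 pc; d₂ = 1/p₂ = 1/0.02451″ = 40.8 pc.
M₁ = m₁ − 5 log₁₀ d₁ + 5 = 11.73 − 10.0250 + 5 = 6.7050.
M₂ = 8.38 − 8.0533 + 5 = 5.3267.
L₁/L₂ = 10^(0.4(M₂ − M₁)) = 10^(0.4 × (-1.3783)) = 10^(-0.55132) = 0.28098.

L₁/L₂ = 0.2810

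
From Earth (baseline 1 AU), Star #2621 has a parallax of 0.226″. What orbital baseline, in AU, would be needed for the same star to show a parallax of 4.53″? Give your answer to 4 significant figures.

20.04 AU

Parallax scales linearly with baseline: p ∝ B, so B = p_target / p_Earth × 1 AU.
B = 4.53 / 0.226 = 20.044 AU.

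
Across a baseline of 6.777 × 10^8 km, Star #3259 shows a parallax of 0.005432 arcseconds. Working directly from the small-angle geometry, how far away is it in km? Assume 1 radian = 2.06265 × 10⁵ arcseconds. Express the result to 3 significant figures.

2.57 × 10^16 km

θ = 0.005432″ = 0.005432/206265 = 2.6335 × 10^-8 rad.
d = B/θ = (6.777 × 10^8) / (2.6335 × 10^-8) = 2.5734 × 10^16 km.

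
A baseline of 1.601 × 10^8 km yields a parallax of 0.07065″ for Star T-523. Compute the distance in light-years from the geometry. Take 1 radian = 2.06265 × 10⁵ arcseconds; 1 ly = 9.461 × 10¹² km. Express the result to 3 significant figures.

θ = 0.07065″ = 0.07065/206265 = 3.4252 × 10^-7 rad.
d = B/θ = (1.601 × 10^8) / (3.4252 × 10^-7) = 4.6742 × 10^14 km = (4.6742 × 10^14) / (9.461 × 10^12) ly = 49.405 ly.

49.4 ly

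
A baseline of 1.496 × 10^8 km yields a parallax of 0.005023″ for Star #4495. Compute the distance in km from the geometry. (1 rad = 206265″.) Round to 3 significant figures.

θ = 0.005023″ = 0.005023/206265 = 2.4352 × 10^-8 rad.
d = B/θ = (1.496 × 10^8) / (2.4352 × 10^-8) = 6.1432 × 10^15 km.

6.14 × 10^15 km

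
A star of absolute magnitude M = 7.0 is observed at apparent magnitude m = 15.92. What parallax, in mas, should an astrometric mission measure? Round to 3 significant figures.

1.64 mas

m − M = 15.92 − 7.0 = 8.92.
d = 10^((m−M)/5 + 1) = 10^2.784 = 608.14 pc.
p = 1/d = 1/608.14 = 0.0016444 arcsec = 1.6444 mas.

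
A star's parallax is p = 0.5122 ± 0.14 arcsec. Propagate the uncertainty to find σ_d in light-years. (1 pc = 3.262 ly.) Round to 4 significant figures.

d = 1/p, so σ_d = σ_p / p².
σ_d = 0.140 / (0.5122)² = 0.140 / 0.26235 = 0.53364 pc = 0.53364 × 3.262 ly = 1.7407 ly.

1.741 ly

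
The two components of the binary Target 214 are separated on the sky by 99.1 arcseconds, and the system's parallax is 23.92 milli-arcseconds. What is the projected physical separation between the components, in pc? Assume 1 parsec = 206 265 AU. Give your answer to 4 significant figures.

0.02009 pc

d = 1/p = 1/0.02392″ = 41.806 pc.
At distance d (pc), an angle of θ arcsec spans θ·d AU: s = 99.1 × 41.806 = 4143 AU.
= 4143 / 206265 = 0.020086 pc.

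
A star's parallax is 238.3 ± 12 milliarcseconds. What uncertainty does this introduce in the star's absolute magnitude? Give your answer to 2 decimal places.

σ_M = 0.11 mag

M = m − 5 log₁₀ d + 5 = m + 5 log₁₀ p + 5, so ∂M/∂p = 5/(p ln 10).
σ_M = (5/ln 10) · (σ_p/p) = 2.1715 × 12/238.3 = 2.1715 × 0.050357 = 0.10935.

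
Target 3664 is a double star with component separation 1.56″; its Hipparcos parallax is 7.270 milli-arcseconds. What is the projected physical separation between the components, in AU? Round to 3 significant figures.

215 AU

d = 1/p = 1/0.007270″ = 137.55 pc.
At distance d (pc), an angle of θ arcsec spans θ·d AU: s = 1.56 × 137.55 = 214.58 AU.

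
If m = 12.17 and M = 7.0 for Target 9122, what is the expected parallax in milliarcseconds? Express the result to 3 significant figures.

m − M = 12.17 − 7.0 = 5.17.
d = 10^((m−M)/5 + 1) = 10^2.034 = 108.14 pc.
p = 1/d = 1/108.14 = 0.0092473 arcsec = 9.2473 mas.

9.25 mas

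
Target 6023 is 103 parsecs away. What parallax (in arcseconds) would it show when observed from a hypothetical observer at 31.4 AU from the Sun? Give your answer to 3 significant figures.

0.305 arcsec

p (arcsec) = B (AU) / d (pc).
p = 31.4 / 103 = 0.30485 arcsec.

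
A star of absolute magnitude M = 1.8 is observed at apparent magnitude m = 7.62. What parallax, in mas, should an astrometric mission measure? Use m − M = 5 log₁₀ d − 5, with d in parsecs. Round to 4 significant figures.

6.855 mas

m − M = 7.62 − 1.8 = 5.82.
d = 10^((m−M)/5 + 1) = 10^2.164 = 145.88 pc.
p = 1/d = 1/145.88 = 0.0068549 arcsec = 6.8549 mas.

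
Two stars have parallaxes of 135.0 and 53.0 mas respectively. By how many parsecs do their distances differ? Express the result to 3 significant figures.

d_A = 1/0.1350″ = 7.4074 pc; d_B = 1/0.05300″ = 18.868 pc.
|d_B − d_A| = |18.868 − 7.4074| = 11.461 pc.

11.5 pc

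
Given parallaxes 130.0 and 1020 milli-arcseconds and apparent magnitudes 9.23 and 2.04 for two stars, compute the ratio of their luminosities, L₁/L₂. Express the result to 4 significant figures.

d₁ = 1/p₁ = 1/0.1300″ = 7.6923 pc; d₂ = 1/p₂ = 1/1.020″ = 0.98039 pc.
M₁ = m₁ − 5 log₁₀ d₁ + 5 = 9.23 − 4.4303 + 5 = 9.7997.
M₂ = 2.04 − (-0.0430) + 5 = 7.0830.
L₁/L₂ = 10^(0.4(M₂ − M₁)) = 10^(0.4 × (-2.7167)) = 10^(-1.08668) = 0.081907.

L₁/L₂ = 0.08191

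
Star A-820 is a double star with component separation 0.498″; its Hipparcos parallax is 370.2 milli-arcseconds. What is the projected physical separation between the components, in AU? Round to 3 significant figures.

1.35 AU

d = 1/p = 1/0.3702″ = 2.7012 pc.
At distance d (pc), an angle of θ arcsec spans θ·d AU: s = 0.498 × 2.7012 = 1.3452 AU.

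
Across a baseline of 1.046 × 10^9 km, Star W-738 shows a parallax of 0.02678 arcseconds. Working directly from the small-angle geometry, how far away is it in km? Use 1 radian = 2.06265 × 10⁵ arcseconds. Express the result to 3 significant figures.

8.06 × 10^15 km

θ = 0.02678″ = 0.02678/206265 = 1.2983 × 10^-7 rad.
d = B/θ = (1.046 × 10^9) / (1.2983 × 10^-7) = 8.0567 × 10^15 km.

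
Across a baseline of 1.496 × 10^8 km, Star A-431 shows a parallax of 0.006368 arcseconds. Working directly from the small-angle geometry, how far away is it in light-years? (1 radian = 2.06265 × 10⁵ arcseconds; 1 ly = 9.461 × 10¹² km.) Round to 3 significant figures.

512 ly

θ = 0.006368″ = 0.006368/206265 = 3.0873 × 10^-8 rad.
d = B/θ = (1.496 × 10^8) / (3.0873 × 10^-8) = 4.8457 × 10^15 km = (4.8457 × 10^15) / (9.461 × 10^12) ly = 512.18 ly.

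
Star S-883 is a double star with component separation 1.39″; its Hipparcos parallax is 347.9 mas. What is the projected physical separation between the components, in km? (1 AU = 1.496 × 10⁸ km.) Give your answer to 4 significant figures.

5.977 × 10^8 km

d = 1/p = 1/0.3479″ = 2.8744 pc.
At distance d (pc), an angle of θ arcsec spans θ·d AU: s = 1.39 × 2.8744 = 3.9954 AU.
= 3.9954 × 1.496 × 10⁸ km = 5.9771 × 10^8 km.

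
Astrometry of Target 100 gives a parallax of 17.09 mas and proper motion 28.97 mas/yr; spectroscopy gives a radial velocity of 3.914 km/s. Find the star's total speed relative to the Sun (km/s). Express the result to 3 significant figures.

8.94 km/s

d = 1/p = 1/0.01709″ = 58.514 pc.
μ = 28.97 mas/yr = 0.02897 ″/yr.
v_t = 4.740 μ d = 4.740 × 0.02897 × 58.514 = 8.035 km/s.
v = √(v_r² + v_t²) = √(3.914² + 8.035²) = √79.8806 = 8.9376 km/s.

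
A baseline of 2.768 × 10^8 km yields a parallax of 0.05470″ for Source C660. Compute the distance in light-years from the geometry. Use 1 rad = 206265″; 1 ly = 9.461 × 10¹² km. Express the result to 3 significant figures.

θ = 0.05470″ = 0.05470/206265 = 2.6519 × 10^-7 rad.
d = B/θ = (2.768 × 10^8) / (2.6519 × 10^-7) = 1.0438 × 10^15 km = (1.0438 × 10^15) / (9.461 × 10^12) ly = 110.33 ly.

110 ly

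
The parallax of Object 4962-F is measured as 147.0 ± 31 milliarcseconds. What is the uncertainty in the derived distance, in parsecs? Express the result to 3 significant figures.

1.43 pc

d = 1/p, so σ_d = σ_p / p².
σ_d = 0.0310 / (0.1470)² = 0.0310 / 0.021609 = 1.4346 pc.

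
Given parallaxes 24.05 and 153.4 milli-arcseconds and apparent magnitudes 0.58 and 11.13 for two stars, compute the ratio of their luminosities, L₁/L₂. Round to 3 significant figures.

d₁ = 1/p₁ = 1/0.02405″ = 41.58 pc; d₂ = 1/p₂ = 1/0.1534″ = 6.5189 pc.
M₁ = m₁ − 5 log₁₀ d₁ + 5 = 0.58 − 8.0944 + 5 = -2.5144.
M₂ = 11.13 − 4.0709 + 5 = 12.0591.
L₁/L₂ = 10^(0.4(M₂ − M₁)) = 10^(0.4 × 14.5735) = 10^5.82940 = 6.7515 × 10^5.

L₁/L₂ = 675000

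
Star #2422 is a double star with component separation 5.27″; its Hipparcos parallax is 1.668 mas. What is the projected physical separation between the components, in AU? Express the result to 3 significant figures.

d = 1/p = 1/0.001668″ = 599.52 pc.
At distance d (pc), an angle of θ arcsec spans θ·d AU: s = 5.27 × 599.52 = 3159.5 AU.

3160 AU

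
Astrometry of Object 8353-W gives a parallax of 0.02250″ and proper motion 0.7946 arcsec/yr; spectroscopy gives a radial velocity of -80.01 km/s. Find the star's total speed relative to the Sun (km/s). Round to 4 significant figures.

185.5 km/s

d = 1/p = 1/0.02250″ = 44.444 pc.
v_t = 4.740 μ d = 4.740 × 0.7946 × 44.444 = 167.39 km/s.
v = √(v_r² + v_t²) = √((-80.01)² + 167.39²) = √34421 = 185.53 km/s.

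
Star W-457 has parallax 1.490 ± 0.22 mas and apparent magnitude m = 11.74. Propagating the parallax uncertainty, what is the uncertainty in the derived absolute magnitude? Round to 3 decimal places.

M = m − 5 log₁₀ d + 5 = m + 5 log₁₀ p + 5, so ∂M/∂p = 5/(p ln 10).
σ_M = (5/ln 10) · (σ_p/p) = 2.1715 × 0.22/1.490 = 2.1715 × 0.14765 = 0.32062.

σ_M = 0.321 mag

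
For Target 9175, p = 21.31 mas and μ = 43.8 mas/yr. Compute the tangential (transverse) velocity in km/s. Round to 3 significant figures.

9.74 km/s

d = 1/p = 1/0.02131″ = 46.926 pc.
μ = 43.8 mas/yr = 0.0438 ″/yr.
v_t = 4.74 × μ × d = 4.74 × 0.0438 × 46.926 = 9.7424 km/s.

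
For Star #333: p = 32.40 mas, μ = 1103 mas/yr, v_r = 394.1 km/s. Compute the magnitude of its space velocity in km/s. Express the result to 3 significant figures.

426 km/s

d = 1/p = 1/0.03240″ = 30.864 pc.
μ = 1103 mas/yr = 1.103 ″/yr.
v_t = 4.740 μ d = 4.740 × 1.103 × 30.864 = 161.36 km/s.
v = √(v_r² + v_t²) = √(394.1² + 161.36²) = √181352 = 425.85 km/s.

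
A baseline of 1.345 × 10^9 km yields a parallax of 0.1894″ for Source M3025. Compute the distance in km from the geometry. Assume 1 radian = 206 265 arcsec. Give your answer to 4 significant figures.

1.465 × 10^15 km

θ = 0.1894″ = 0.1894/206265 = 9.1824 × 10^-7 rad.
d = B/θ = (1.345 × 10^9) / (9.1824 × 10^-7) = 1.4648 × 10^15 km.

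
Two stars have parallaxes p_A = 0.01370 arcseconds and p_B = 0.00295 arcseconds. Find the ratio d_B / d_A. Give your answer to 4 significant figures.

Since d = 1/p, d_B/d_A = p_A/p_B.
= 0.01370 / 0.00295 = 4.6441.

4.644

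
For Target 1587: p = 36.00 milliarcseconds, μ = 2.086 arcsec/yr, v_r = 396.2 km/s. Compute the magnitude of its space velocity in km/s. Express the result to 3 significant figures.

482 km/s

d = 1/p = 1/0.03600″ = 27.778 pc.
v_t = 4.740 μ d = 4.740 × 2.086 × 27.778 = 274.66 km/s.
v = √(v_r² + v_t²) = √(396.2² + 274.66²) = √232413 = 482.09 km/s.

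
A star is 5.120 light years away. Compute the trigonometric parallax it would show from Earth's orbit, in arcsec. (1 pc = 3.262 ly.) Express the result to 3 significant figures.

d = 5.120 ly ÷ 3.262 = 1.5696 pc.
p = 1/d = 1/1.5696 = 0.6371 arcsec.

0.637 arcsec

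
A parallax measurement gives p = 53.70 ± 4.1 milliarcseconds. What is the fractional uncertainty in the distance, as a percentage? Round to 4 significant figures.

7.635%

For d = 1/p, |σ_d/d| = |σ_p/p|.
σ_p/p = 4.1 / 53.70 = 0.07635 = 7.635%.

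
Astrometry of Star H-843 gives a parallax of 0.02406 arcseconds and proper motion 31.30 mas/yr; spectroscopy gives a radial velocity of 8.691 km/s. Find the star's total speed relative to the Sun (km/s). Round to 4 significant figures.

10.66 km/s

d = 1/p = 1/0.02406″ = 41.563 pc.
μ = 31.30 mas/yr = 0.03130 ″/yr.
v_t = 4.740 μ d = 4.740 × 0.03130 × 41.563 = 6.1664 km/s.
v = √(v_r² + v_t²) = √(8.691² + 6.1664²) = √113.558 = 10.656 km/s.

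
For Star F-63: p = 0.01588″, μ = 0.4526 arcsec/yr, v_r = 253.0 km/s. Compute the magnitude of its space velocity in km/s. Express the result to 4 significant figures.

286.8 km/s

d = 1/p = 1/0.01588″ = 62.972 pc.
v_t = 4.740 μ d = 4.740 × 0.4526 × 62.972 = 135.1 km/s.
v = √(v_r² + v_t²) = √(253.0² + 135.1²) = √82261 = 286.81 km/s.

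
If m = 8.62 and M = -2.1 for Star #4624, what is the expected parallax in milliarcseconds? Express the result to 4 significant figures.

m − M = 8.62 − (-2.1) = 10.72.
d = 10^((m−M)/5 + 1) = 10^3.144 = 1393.2 pc.
p = 1/d = 1/1393.2 = 0.00071777 arcsec = 0.71777 mas.

0.7178 mas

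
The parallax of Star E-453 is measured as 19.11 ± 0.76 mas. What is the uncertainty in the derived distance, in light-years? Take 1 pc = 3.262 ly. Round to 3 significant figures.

6.79 ly

d = 1/p, so σ_d = σ_p / p².
σ_d = 0.000760 / (0.01911)² = 0.000760 / 0.00036519 = 2.0811 pc = 2.0811 × 3.262 ly = 6.7885 ly.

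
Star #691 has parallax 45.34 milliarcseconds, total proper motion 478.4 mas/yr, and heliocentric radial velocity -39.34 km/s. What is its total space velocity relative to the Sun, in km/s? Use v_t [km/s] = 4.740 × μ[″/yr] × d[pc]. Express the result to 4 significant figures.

d = 1/p = 1/0.04534″ = 22.056 pc.
μ = 478.4 mas/yr = 0.4784 ″/yr.
v_t = 4.740 μ d = 4.740 × 0.4784 × 22.056 = 50.015 km/s.
v = √(v_r² + v_t²) = √((-39.34)² + 50.015²) = √4049.14 = 63.633 km/s.

63.63 km/s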